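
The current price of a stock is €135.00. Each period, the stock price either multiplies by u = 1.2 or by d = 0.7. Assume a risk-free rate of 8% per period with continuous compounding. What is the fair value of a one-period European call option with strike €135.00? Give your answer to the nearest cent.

€19.11

Risk-neutral probability p = (e^0.08 − 0.7)/(1.2 − 0.7) = 0.3833/0.5000 = 0.7666
Terminal stock prices: S_u = 162, S_d = 94.5
Terminal payoffs (S − K): max(27, 0) = 27, max(-40.5, 0) = 0
Node 0 (S = 135): V_0 = e^(−0.08)·[0.7666·27.0000 + 0.2334·0.0000] = 19.1062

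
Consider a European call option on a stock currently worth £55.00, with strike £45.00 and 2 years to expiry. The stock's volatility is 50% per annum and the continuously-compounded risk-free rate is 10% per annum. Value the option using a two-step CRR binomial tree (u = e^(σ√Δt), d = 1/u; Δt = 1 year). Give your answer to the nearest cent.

CRR parameters: u = e^(σ√Δt) = e^(0.5·√1) = 1.6487, d = 1/u = 0.6065
Per-period rate: rΔt = 0.1·1 = 0.1, so R = e^0.1 = 1.1052
Risk-neutral probability p = (e^0.1 − 0.6065)/(1.6487 − 0.6065) = 0.4986/1.0422 = 0.4785
Terminal stock prices: S_uu = 149.5, S_ud = 55, S_dd = 20.23
Terminal payoffs (S − K): max(104.5, 0) = 104.5, max(10, 0) = 10, max(-24.77, 0) = 0
Node u (S = 90.68): V_u = e^(−0.1)·[0.4785·104.5055 + 0.5215·10.0000] = 49.9620
Node d (S = 33.36): V_d = e^(−0.1)·[0.4785·10.0000 + 0.5215·0.0000] = 4.3292
Node 0 (S = 55): V_0 = e^(−0.1)·[0.4785·49.9620 + 0.5215·4.3292] = 23.6727

£23.67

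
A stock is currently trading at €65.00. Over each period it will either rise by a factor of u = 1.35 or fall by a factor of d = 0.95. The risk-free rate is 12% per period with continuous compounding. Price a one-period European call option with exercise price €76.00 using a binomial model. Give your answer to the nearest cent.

€4.62

Risk-neutral probability p = (e^0.12 − 0.95)/(1.35 − 0.95) = 0.1775/0.4000 = 0.4437
Terminal stock prices: S_u = 87.75, S_d = 61.75
Terminal payoffs (S − K): max(11.75, 0) = 11.75, max(-14.25, 0) = 0
Node 0 (S = 65): V_0 = e^(−0.12)·[0.4437·11.7500 + 0.5563·0.0000] = 4.6244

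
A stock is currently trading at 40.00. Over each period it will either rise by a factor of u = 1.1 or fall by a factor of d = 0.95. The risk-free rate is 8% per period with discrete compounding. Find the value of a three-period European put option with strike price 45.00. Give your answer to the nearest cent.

0.21

Risk-neutral probability p = (1 + 0.08 − 0.95)/(1.1 − 0.95) = 0.1300/0.1500 = 0.8667
Terminal stock prices: S_uuu = 53.24, S_uud = 45.98, S_udd = 39.71, S_ddd = 34.29
Terminal payoffs (K − S): max(-8.24, 0) = 0, max(-0.98, 0) = 0, max(5.29, 0) = 5.29, max(10.71, 0) = 10.71
Node uu (S = 48.4): V_uu = 1/1.08·[0.8667·0.0000 + 0.1333·0.0000] = 0.0000
Node ud (S = 41.8): V_ud = 1/1.08·[0.8667·0.0000 + 0.1333·5.2900] = 0.6531
Node dd (S = 36.1): V_dd = 1/1.08·[0.8667·5.2900 + 0.1333·10.7050] = 5.5667
Node u (S = 44): V_u = 1/1.08·[0.8667·0.0000 + 0.1333·0.6531] = 0.0806
Node d (S = 38): V_d = 1/1.08·[0.8667·0.6531 + 0.1333·5.5667] = 1.2113
Node 0 (S = 40): V_0 = 1/1.08·[0.8667·0.0806 + 0.1333·1.2113] = 0.2142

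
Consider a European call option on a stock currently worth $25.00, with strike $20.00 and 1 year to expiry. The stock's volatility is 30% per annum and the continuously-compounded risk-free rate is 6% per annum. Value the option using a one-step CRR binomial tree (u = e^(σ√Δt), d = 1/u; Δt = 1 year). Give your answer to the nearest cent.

$6.82

CRR parameters: u = e^(σ√Δt) = e^(0.3·√1) = 1.3499, d = 1/u = 0.7408
Per-period rate: rΔt = 0.06·1 = 0.06, so R = e^0.06 = 1.0618
Risk-neutral probability p = (e^0.06 − 0.7408)/(1.3499 − 0.7408) = 0.3210/0.6090 = 0.5271
Terminal stock prices: S_u = 33.75, S_d = 18.52
Terminal payoffs (S − K): max(13.75, 0) = 13.75, max(-1.48, 0) = 0
Node 0 (S = 25): V_0 = e^(−0.06)·[0.5271·13.7465 + 0.4729·0.0000] = 6.8237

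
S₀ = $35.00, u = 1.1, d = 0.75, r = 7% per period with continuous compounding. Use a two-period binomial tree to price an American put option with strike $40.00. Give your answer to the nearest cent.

$5.00

Risk-neutral probability p = (e^0.07 − 0.75)/(1.1 − 0.75) = 0.3225/0.3500 = 0.9215
Terminal stock prices: S_uu = 42.35, S_ud = 28.88, S_dd = 19.69
Terminal payoffs (K − S): max(-2.35, 0) = 0, max(11.12, 0) = 11.12, max(20.31, 0) = 20.31
Node u (S = 38.5): continuation = e^(−0.07)·[0.9215·0.0000 + 0.0785·11.1250] = 0.8148; exercise value = 1.5000 > continuation, so V_u = 1.5000 (exercise)
Node d (S = 26.25): continuation = e^(−0.07)·[0.9215·11.1250 + 0.0785·20.3125] = 11.0458; exercise value = 13.7500 > continuation, so V_d = 13.7500 (exercise)
Node 0 (S = 35): continuation = e^(−0.07)·[0.9215·1.5000 + 0.0785·13.7500] = 2.2958; exercise value = 5.0000 > continuation, so V_0 = 5.0000 (exercise)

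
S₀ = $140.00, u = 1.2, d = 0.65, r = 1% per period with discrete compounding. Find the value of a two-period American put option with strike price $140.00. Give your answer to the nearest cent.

Risk-neutral probability p = (1 + 0.01 − 0.65)/(1.2 − 0.65) = 0.3600/0.5500 = 0.6545
Terminal stock prices: S_uu = 201.6, S_ud = 109.2, S_dd = 59.15
Terminal payoffs (K − S): max(-61.6, 0) = 0, max(30.8, 0) = 30.8, max(80.85, 0) = 80.85
Node u (S = 168): continuation = 1/1.01·[0.6545·0.0000 + 0.3455·30.8000] = 10.5347; exercise value = 0.0000 ≤ continuation, so V_u = 10.5347
Node d (S = 91): continuation = 1/1.01·[0.6545·30.8000 + 0.3455·80.8500] = 47.6139; exercise value = 49.0000 > continuation, so V_d = 49.0000 (exercise)
Node 0 (S = 140): continuation = 1/1.01·[0.6545·10.5347 + 0.3455·49.0000] = 23.5868; exercise value = 0.0000 ≤ continuation, so V_0 = 23.5868

$23.59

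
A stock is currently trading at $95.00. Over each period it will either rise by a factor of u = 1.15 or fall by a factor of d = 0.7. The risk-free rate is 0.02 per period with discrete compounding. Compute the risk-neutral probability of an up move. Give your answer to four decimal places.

Risk-neutral probability p = (1 + 0.02 − 0.7)/(1.15 − 0.7) = 0.3200/0.4500 = 0.7111

p = 0.7111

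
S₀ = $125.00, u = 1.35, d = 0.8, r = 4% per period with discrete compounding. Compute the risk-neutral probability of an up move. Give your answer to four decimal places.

p = 0.4364

Risk-neutral probability p = (1 + 0.04 − 0.8)/(1.35 − 0.8) = 0.2400/0.5500 = 0.4364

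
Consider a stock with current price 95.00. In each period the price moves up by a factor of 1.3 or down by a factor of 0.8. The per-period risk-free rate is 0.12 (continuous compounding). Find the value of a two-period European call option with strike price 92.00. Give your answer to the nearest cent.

Risk-neutral probability p = (e^0.12 − 0.8)/(1.3 − 0.8) = 0.3275/0.5000 = 0.6550
Terminal stock prices: S_uu = 160.6, S_ud = 98.8, S_dd = 60.8
Terminal payoffs (S − K): max(68.55, 0) = 68.55, max(6.8, 0) = 6.8, max(-31.2, 0) = 0
Node u (S = 123.5): V_u = e^(−0.12)·[0.6550·68.5500 + 0.3450·6.8000] = 41.9033
Node d (S = 76): V_d = e^(−0.12)·[0.6550·6.8000 + 0.3450·0.0000] = 3.9503
Node 0 (S = 95): V_0 = e^(−0.12)·[0.6550·41.9033 + 0.3450·3.9503] = 25.5515

25.55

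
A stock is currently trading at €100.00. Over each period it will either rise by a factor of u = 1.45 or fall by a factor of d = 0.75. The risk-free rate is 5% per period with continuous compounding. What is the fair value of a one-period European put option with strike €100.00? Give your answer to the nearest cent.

€13.55

Risk-neutral probability p = (e^0.05 − 0.75)/(1.45 − 0.75) = 0.3013/0.7000 = 0.4304
Terminal stock prices: S_u = 145, S_d = 75
Terminal payoffs (K − S): max(-45, 0) = 0, max(25, 0) = 25
Node 0 (S = 100): V_0 = e^(−0.05)·[0.4304·0.0000 + 0.5696·25.0000] = 13.5458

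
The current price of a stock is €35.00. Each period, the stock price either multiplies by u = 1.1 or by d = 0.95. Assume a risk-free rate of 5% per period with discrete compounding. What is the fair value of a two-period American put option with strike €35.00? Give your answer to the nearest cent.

€0.56

Risk-neutral probability p = (1 + 0.05 − 0.95)/(1.1 − 0.95) = 0.1000/0.1500 = 0.6667
Terminal stock prices: S_uu = 42.35, S_ud = 36.57, S_dd = 31.59
Terminal payoffs (K − S): max(-7.35, 0) = 0, max(-1.575, 0) = 0, max(3.413, 0) = 3.413
Node u (S = 38.5): continuation = 1/1.05·[0.6667·0.0000 + 0.3333·0.0000] = 0.0000; exercise value = 0.0000 ≤ continuation, so V_u = 0.0000
Node d (S = 33.25): continuation = 1/1.05·[0.6667·0.0000 + 0.3333·3.4125] = 1.0833; exercise value = 1.7500 > continuation, so V_d = 1.7500 (exercise)
Node 0 (S = 35): continuation = 1/1.05·[0.6667·0.0000 + 0.3333·1.7500] = 0.5556; exercise value = 0.0000 ≤ continuation, so V_0 = 0.5556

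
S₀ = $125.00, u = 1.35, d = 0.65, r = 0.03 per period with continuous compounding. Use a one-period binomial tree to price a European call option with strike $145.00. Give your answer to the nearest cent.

Risk-neutral probability p = (e^0.03 − 0.65)/(1.35 − 0.65) = 0.3805/0.7000 = 0.5435
Terminal stock prices: S_u = 168.8, S_d = 81.25
Terminal payoffs (S − K): max(23.75, 0) = 23.75, max(-63.75, 0) = 0
Node 0 (S = 125): V_0 = e^(−0.03)·[0.5435·23.7500 + 0.4565·0.0000] = 12.5268

$12.53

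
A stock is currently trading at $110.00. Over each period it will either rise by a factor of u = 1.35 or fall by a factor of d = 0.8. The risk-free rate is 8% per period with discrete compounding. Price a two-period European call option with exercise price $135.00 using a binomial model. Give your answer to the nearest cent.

Risk-neutral probability p = (1 + 0.08 − 0.8)/(1.35 − 0.8) = 0.2800/0.5500 = 0.5091
Terminal stock prices: S_uu = 200.5, S_ud = 118.8, S_dd = 70.4
Terminal payoffs (S − K): max(65.48, 0) = 65.48, max(-16.2, 0) = 0, max(-64.6, 0) = 0
Node u (S = 148.5): V_u = 1/1.08·[0.5091·65.4750 + 0.4909·0.0000] = 30.8636
Node d (S = 88): V_d = 1/1.08·[0.5091·0.0000 + 0.4909·0.0000] = 0.0000
Node 0 (S = 110): V_0 = 1/1.08·[0.5091·30.8636 + 0.4909·0.0000] = 14.5485

$14.55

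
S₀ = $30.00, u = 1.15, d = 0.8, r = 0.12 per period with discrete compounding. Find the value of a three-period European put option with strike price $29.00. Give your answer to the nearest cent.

Risk-neutral probability p = (1 + 0.12 − 0.8)/(1.15 − 0.8) = 0.3200/0.3500 = 0.9143
Terminal stock prices: S_uuu = 45.63, S_uud = 31.74, S_udd = 22.08, S_ddd = 15.36
Terminal payoffs (K − S): max(-16.63, 0) = 0, max(-2.74, 0) = 0, max(6.92, 0) = 6.92, max(13.64, 0) = 13.64
Node uu (S = 39.67): V_uu = 1/1.12·[0.9143·0.0000 + 0.0857·0.0000] = 0.0000
Node ud (S = 27.6): V_ud = 1/1.12·[0.9143·0.0000 + 0.0857·6.9200] = 0.5296
Node dd (S = 19.2): V_dd = 1/1.12·[0.9143·6.9200 + 0.0857·13.6400] = 6.6929
Node u (S = 34.5): V_u = 1/1.12·[0.9143·0.0000 + 0.0857·0.5296] = 0.0405
Node d (S = 24): V_d = 1/1.12·[0.9143·0.5296 + 0.0857·6.6929] = 0.9445
Node 0 (S = 30): V_0 = 1/1.12·[0.9143·0.0405 + 0.0857·0.9445] = 0.1054

$0.11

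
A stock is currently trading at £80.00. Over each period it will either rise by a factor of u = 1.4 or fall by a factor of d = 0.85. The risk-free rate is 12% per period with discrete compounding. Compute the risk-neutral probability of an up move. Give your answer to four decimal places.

p = 0.4909

Risk-neutral probability p = (1 + 0.12 − 0.85)/(1.4 − 0.85) = 0.2700/0.5500 = 0.4909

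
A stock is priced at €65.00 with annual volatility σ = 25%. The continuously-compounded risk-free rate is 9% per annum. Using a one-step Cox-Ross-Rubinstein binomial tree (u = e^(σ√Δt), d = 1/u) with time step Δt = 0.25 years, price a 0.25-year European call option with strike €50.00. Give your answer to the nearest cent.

CRR parameters: u = e^(σ√Δt) = e^(0.25·√0.25) = 1.1331, d = 1/u = 0.8825
Per-period rate: rΔt = 0.09·0.25 = 0.0225, so R = e^0.0225 = 1.0228
Risk-neutral probability p = (e^0.0225 − 0.8825)/(1.1331 − 0.8825) = 0.1403/0.2507 = 0.5596
Terminal stock prices: S_u = 73.65, S_d = 57.36
Terminal payoffs (S − K): max(23.65, 0) = 23.65, max(7.362, 0) = 7.362
Node 0 (S = 65): V_0 = e^(−0.0225)·[0.5596·23.6546 + 0.4404·7.3623] = 16.1124

€16.11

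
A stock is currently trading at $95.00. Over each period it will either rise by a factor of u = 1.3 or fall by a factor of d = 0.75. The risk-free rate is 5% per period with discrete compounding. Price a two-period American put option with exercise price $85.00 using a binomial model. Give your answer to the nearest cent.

$5.95

Risk-neutral probability p = (1 + 0.05 − 0.75)/(1.3 − 0.75) = 0.3000/0.5500 = 0.5455
Terminal stock prices: S_uu = 160.6, S_ud = 92.62, S_dd = 53.44
Terminal payoffs (K − S): max(-75.55, 0) = 0, max(-7.625, 0) = 0, max(31.56, 0) = 31.56
Node u (S = 123.5): continuation = 1/1.05·[0.5455·0.0000 + 0.4545·0.0000] = 0.0000; exercise value = 0.0000 ≤ continuation, so V_u = 0.0000
Node d (S = 71.25): continuation = 1/1.05·[0.5455·0.0000 + 0.4545·31.5625] = 13.6634; exercise value = 13.7500 > continuation, so V_d = 13.7500 (exercise)
Node 0 (S = 95): continuation = 1/1.05·[0.5455·0.0000 + 0.4545·13.7500] = 5.9524; exercise value = 0.0000 ≤ continuation, so V_0 = 5.9524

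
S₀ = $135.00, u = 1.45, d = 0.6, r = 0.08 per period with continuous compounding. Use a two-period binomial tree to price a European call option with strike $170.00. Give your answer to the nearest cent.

Risk-neutral probability p = (e^0.08 − 0.6)/(1.45 − 0.6) = 0.4833/0.8500 = 0.5686
Terminal stock prices: S_uu = 283.8, S_ud = 117.4, S_dd = 48.6
Terminal payoffs (S − K): max(113.8, 0) = 113.8, max(-52.55, 0) = 0, max(-121.4, 0) = 0
Node u (S = 195.8): V_u = e^(−0.08)·[0.5686·113.8375 + 0.4314·0.0000] = 59.7486
Node d (S = 81): V_d = e^(−0.08)·[0.5686·0.0000 + 0.4314·0.0000] = 0.0000
Node 0 (S = 135): V_0 = e^(−0.08)·[0.5686·59.7486 + 0.4314·0.0000] = 31.3596

$31.36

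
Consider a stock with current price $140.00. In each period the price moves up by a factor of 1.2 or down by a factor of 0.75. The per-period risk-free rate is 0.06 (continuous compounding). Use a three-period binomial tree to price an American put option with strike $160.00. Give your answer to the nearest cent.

$23.40

Risk-neutral probability p = (e^0.06 − 0.75)/(1.2 − 0.75) = 0.3118/0.4500 = 0.6930
Terminal stock prices: S_uuu = 241.9, S_uud = 151.2, S_udd = 94.5, S_ddd = 59.06
Terminal payoffs (K − S): max(-81.92, 0) = 0, max(8.8, 0) = 8.8, max(65.5, 0) = 65.5, max(100.9, 0) = 100.9
Node uu (S = 201.6): continuation = e^(−0.06)·[0.6930·0.0000 + 0.3070·8.8000] = 2.5445; exercise value = 0.0000 ≤ continuation, so V_uu = 2.5445
Node ud (S = 126): continuation = e^(−0.06)·[0.6930·8.8000 + 0.3070·65.5000] = 24.6823; exercise value = 34.0000 > continuation, so V_ud = 34.0000 (exercise)
Node dd (S = 78.75): continuation = e^(−0.06)·[0.6930·65.5000 + 0.3070·100.9375] = 71.9323; exercise value = 81.2500 > continuation, so V_dd = 81.2500 (exercise)
Node u (S = 168): continuation = e^(−0.06)·[0.6930·2.5445 + 0.3070·34.0000] = 11.4917; exercise value = 0.0000 ≤ continuation, so V_u = 11.4917
Node d (S = 105): continuation = e^(−0.06)·[0.6930·34.0000 + 0.3070·81.2500] = 45.6823; exercise value = 55.0000 > continuation, so V_d = 55.0000 (exercise)
Node 0 (S = 140): continuation = e^(−0.06)·[0.6930·11.4917 + 0.3070·55.0000] = 23.4029; exercise value = 20.0000 ≤ continuation, so V_0 = 23.4029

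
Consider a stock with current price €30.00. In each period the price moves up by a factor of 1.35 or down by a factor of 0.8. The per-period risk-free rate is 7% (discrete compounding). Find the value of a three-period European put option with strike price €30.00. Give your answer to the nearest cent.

Risk-neutral probability p = (1 + 0.07 − 0.8)/(1.35 − 0.8) = 0.2700/0.5500 = 0.4909
Terminal stock prices: S_uuu = 73.81, S_uud = 43.74, S_udd = 25.92, S_ddd = 15.36
Terminal payoffs (K − S): max(-43.81, 0) = 0, max(-13.74, 0) = 0, max(4.08, 0) = 4.08, max(14.64, 0) = 14.64
Node uu (S = 54.68): V_uu = 1/1.07·[0.4909·0.0000 + 0.5091·0.0000] = 0.0000
Node ud (S = 32.4): V_ud = 1/1.07·[0.4909·0.0000 + 0.5091·4.0800] = 1.9412
Node dd (S = 19.2): V_dd = 1/1.07·[0.4909·4.0800 + 0.5091·14.6400] = 8.8374
Node u (S = 40.5): V_u = 1/1.07·[0.4909·0.0000 + 0.5091·1.9412] = 0.9236
Node d (S = 24): V_d = 1/1.07·[0.4909·1.9412 + 0.5091·8.8374] = 5.0953
Node 0 (S = 30): V_0 = 1/1.07·[0.4909·0.9236 + 0.5091·5.0953] = 2.8480

€2.85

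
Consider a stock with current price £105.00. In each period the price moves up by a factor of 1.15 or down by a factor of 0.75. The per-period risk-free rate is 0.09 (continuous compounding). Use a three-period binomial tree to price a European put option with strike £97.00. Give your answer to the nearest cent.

£1.23

Risk-neutral probability p = (e^0.09 − 0.75)/(1.15 − 0.75) = 0.3442/0.4000 = 0.8604
Terminal stock prices: S_uuu = 159.7, S_uud = 104.1, S_udd = 67.92, S_ddd = 44.3
Terminal payoffs (K − S): max(-62.69, 0) = 0, max(-7.147, 0) = 0, max(29.08, 0) = 29.08, max(52.7, 0) = 52.7
Node uu (S = 138.9): V_uu = e^(−0.09)·[0.8604·0.0000 + 0.1396·0.0000] = 0.0000
Node ud (S = 90.56): V_ud = e^(−0.09)·[0.8604·0.0000 + 0.1396·29.0781] = 3.7090
Node dd (S = 59.06): V_dd = e^(−0.09)·[0.8604·29.0781 + 0.1396·52.7031] = 29.5888
Node u (S = 120.7): V_u = e^(−0.09)·[0.8604·0.0000 + 0.1396·3.7090] = 0.4731
Node d (S = 78.75): V_d = e^(−0.09)·[0.8604·3.7090 + 0.1396·29.5888] = 6.6908
Node 0 (S = 105): V_0 = e^(−0.09)·[0.8604·0.4731 + 0.1396·6.6908] = 1.2255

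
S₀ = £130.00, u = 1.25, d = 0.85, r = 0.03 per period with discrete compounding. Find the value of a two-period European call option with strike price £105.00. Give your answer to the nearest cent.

Risk-neutral probability p = (1 + 0.03 − 0.85)/(1.25 − 0.85) = 0.1800/0.4000 = 0.4500
Terminal stock prices: S_uu = 203.1, S_ud = 138.1, S_dd = 93.92
Terminal payoffs (S − K): max(98.12, 0) = 98.12, max(33.12, 0) = 33.12, max(-11.08, 0) = 0
Node u (S = 162.5): V_u = 1/1.03·[0.4500·98.1250 + 0.5500·33.1250] = 60.5583
Node d (S = 110.5): V_d = 1/1.03·[0.4500·33.1250 + 0.5500·0.0000] = 14.4721
Node 0 (S = 130): V_0 = 1/1.03·[0.4500·60.5583 + 0.5500·14.4721] = 34.1853

£34.19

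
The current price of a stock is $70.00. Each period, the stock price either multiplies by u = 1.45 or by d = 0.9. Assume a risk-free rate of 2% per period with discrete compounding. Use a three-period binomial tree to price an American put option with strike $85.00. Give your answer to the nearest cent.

Risk-neutral probability p = (1 + 0.02 − 0.9)/(1.45 − 0.9) = 0.1200/0.5500 = 0.2182
Terminal stock prices: S_uuu = 213.4, S_uud = 132.5, S_udd = 82.22, S_ddd = 51.03
Terminal payoffs (K − S): max(-128.4, 0) = 0, max(-47.46, 0) = 0, max(2.785, 0) = 2.785, max(33.97, 0) = 33.97
Node uu (S = 147.2): continuation = 1/1.02·[0.2182·0.0000 + 0.7818·0.0000] = 0.0000; exercise value = 0.0000 ≤ continuation, so V_uu = 0.0000
Node ud (S = 91.35): continuation = 1/1.02·[0.2182·0.0000 + 0.7818·2.7850] = 2.1347; exercise value = 0.0000 ≤ continuation, so V_ud = 2.1347
Node dd (S = 56.7): continuation = 1/1.02·[0.2182·2.7850 + 0.7818·33.9700] = 26.6333; exercise value = 28.3000 > continuation, so V_dd = 28.3000 (exercise)
Node u (S = 101.5): continuation = 1/1.02·[0.2182·0.0000 + 0.7818·2.1347] = 1.6362; exercise value = 0.0000 ≤ continuation, so V_u = 1.6362
Node d (S = 63): continuation = 1/1.02·[0.2182·2.1347 + 0.7818·28.3000] = 22.1482; exercise value = 22.0000 ≤ continuation, so V_d = 22.1482
Node 0 (S = 70): continuation = 1/1.02·[0.2182·1.6362 + 0.7818·22.1482] = 17.3264; exercise value = 15.0000 ≤ continuation, so V_0 = 17.3264

$17.33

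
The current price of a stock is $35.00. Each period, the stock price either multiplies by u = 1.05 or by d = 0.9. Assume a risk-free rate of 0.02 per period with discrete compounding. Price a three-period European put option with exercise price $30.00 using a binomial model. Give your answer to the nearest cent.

Risk-neutral probability p = (1 + 0.02 − 0.9)/(1.05 − 0.9) = 0.1200/0.1500 = 0.8000
Terminal stock prices: S_uuu = 40.52, S_uud = 34.73, S_udd = 29.77, S_ddd = 25.52
Terminal payoffs (K − S): max(-10.52, 0) = 0, max(-4.729, 0) = 0, max(0.2325, 0) = 0.2325, max(4.485, 0) = 4.485
Node uu (S = 38.59): V_uu = 1/1.02·[0.8000·0.0000 + 0.2000·0.0000] = 0.0000
Node ud (S = 33.08): V_ud = 1/1.02·[0.8000·0.0000 + 0.2000·0.2325] = 0.0456
Node dd (S = 28.35): V_dd = 1/1.02·[0.8000·0.2325 + 0.2000·4.4850] = 1.0618
Node u (S = 36.75): V_u = 1/1.02·[0.8000·0.0000 + 0.2000·0.0456] = 0.0089
Node d (S = 31.5): V_d = 1/1.02·[0.8000·0.0456 + 0.2000·1.0618] = 0.2439
Node 0 (S = 35): V_0 = 1/1.02·[0.8000·0.0089 + 0.2000·0.2439] = 0.0548

$0.05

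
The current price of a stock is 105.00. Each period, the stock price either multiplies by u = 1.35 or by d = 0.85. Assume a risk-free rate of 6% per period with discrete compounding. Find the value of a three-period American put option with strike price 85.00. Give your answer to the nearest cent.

Risk-neutral probability p = (1 + 0.06 − 0.85)/(1.35 − 0.85) = 0.2100/0.5000 = 0.4200
Terminal stock prices: S_uuu = 258.3, S_uud = 162.7, S_udd = 102.4, S_ddd = 64.48
Terminal payoffs (K − S): max(-173.3, 0) = 0, max(-77.66, 0) = 0, max(-17.41, 0) = 0, max(20.52, 0) = 20.52
Node uu (S = 191.4): continuation = 1/1.06·[0.4200·0.0000 + 0.5800·0.0000] = 0.0000; exercise value = 0.0000 ≤ continuation, so V_uu = 0.0000
Node ud (S = 120.5): continuation = 1/1.06·[0.4200·0.0000 + 0.5800·0.0000] = 0.0000; exercise value = 0.0000 ≤ continuation, so V_ud = 0.0000
Node dd (S = 75.86): continuation = 1/1.06·[0.4200·0.0000 + 0.5800·20.5169] = 11.2262; exercise value = 9.1375 ≤ continuation, so V_dd = 11.2262
Node u (S = 141.8): continuation = 1/1.06·[0.4200·0.0000 + 0.5800·0.0000] = 0.0000; exercise value = 0.0000 ≤ continuation, so V_u = 0.0000
Node d (S = 89.25): continuation = 1/1.06·[0.4200·0.0000 + 0.5800·11.2262] = 6.1426; exercise value = 0.0000 ≤ continuation, so V_d = 6.1426
Node 0 (S = 105): continuation = 1/1.06·[0.4200·0.0000 + 0.5800·6.1426] = 3.3611; exercise value = 0.0000 ≤ continuation, so V_0 = 3.3611

3.36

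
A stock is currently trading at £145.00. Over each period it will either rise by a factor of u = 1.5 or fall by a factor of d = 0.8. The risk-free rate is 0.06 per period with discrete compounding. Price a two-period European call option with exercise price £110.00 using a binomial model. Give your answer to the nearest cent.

£53.15

Risk-neutral probability p = (1 + 0.06 − 0.8)/(1.5 − 0.8) = 0.2600/0.7000 = 0.3714
Terminal stock prices: S_uu = 326.2, S_ud = 174, S_dd = 92.8
Terminal payoffs (S − K): max(216.2, 0) = 216.2, max(64, 0) = 64, max(-17.2, 0) = 0
Node u (S = 217.5): V_u = 1/1.06·[0.3714·216.2500 + 0.6286·64.0000] = 113.7264
Node d (S = 116): V_d = 1/1.06·[0.3714·64.0000 + 0.6286·0.0000] = 22.4259
Node 0 (S = 145): V_0 = 1/1.06·[0.3714·113.7264 + 0.6286·22.4259] = 53.1486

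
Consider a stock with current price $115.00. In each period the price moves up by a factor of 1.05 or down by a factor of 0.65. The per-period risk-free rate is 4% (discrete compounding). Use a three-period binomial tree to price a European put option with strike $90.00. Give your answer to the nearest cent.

$0.55

Risk-neutral probability p = (1 + 0.04 − 0.65)/(1.05 − 0.65) = 0.3900/0.4000 = 0.9750
Terminal stock prices: S_uuu = 133.1, S_uud = 82.41, S_udd = 51.02, S_ddd = 31.58
Terminal payoffs (K − S): max(-43.13, 0) = 0, max(7.588, 0) = 7.588, max(38.98, 0) = 38.98, max(58.42, 0) = 58.42
Node uu (S = 126.8): V_uu = 1/1.04·[0.9750·0.0000 + 0.0250·7.5881] = 0.1824
Node ud (S = 78.49): V_ud = 1/1.04·[0.9750·7.5881 + 0.0250·38.9831] = 8.0510
Node dd (S = 48.59): V_dd = 1/1.04·[0.9750·38.9831 + 0.0250·58.4181] = 37.9510
Node u (S = 120.8): V_u = 1/1.04·[0.9750·0.1824 + 0.0250·8.0510] = 0.3645
Node d (S = 74.75): V_d = 1/1.04·[0.9750·8.0510 + 0.0250·37.9510] = 8.4601
Node 0 (S = 115): V_0 = 1/1.04·[0.9750·0.3645 + 0.0250·8.4601] = 0.5451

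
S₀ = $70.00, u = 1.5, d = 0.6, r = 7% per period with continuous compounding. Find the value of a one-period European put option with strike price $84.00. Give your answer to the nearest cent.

Risk-neutral probability p = (e^0.07 − 0.6)/(1.5 − 0.6) = 0.4725/0.9000 = 0.5250
Terminal stock prices: S_u = 105, S_d = 42
Terminal payoffs (K − S): max(-21, 0) = 0, max(42, 0) = 42
Node 0 (S = 70): V_0 = e^(−0.07)·[0.5250·0.0000 + 0.4750·42.0000] = 18.6009

$18.60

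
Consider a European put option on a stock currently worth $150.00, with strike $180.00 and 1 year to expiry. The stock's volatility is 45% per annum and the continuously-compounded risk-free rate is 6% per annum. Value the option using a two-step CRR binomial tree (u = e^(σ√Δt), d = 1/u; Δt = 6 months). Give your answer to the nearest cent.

$40.87

CRR parameters: u = e^(σ√Δt) = e^(0.45·√0.5) = 1.3746, d = 1/u = 0.7275
Per-period rate: rΔt = 0.06·0.5 = 0.03, so R = e^0.03 = 1.0305
Risk-neutral probability p = (e^0.03 − 0.7275)/(1.3746 − 0.7275) = 0.3030/0.6472 = 0.4682
Terminal stock prices: S_uu = 283.4, S_ud = 150, S_dd = 79.38
Terminal payoffs (K − S): max(-103.4, 0) = 0, max(30, 0) = 30, max(100.6, 0) = 100.6
Node u (S = 206.2): V_u = e^(−0.03)·[0.4682·0.0000 + 0.5318·30.0000] = 15.4833
Node d (S = 109.1): V_d = e^(−0.03)·[0.4682·30.0000 + 0.5318·100.6206] = 65.5614
Node 0 (S = 150): V_0 = e^(−0.03)·[0.4682·15.4833 + 0.5318·65.5614] = 40.8715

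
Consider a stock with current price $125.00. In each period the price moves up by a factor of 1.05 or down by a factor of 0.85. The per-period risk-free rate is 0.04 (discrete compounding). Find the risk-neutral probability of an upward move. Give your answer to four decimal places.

Risk-neutral probability p = (1 + 0.04 − 0.85)/(1.05 − 0.85) = 0.1900/0.2000 = 0.9500

p = 0.9500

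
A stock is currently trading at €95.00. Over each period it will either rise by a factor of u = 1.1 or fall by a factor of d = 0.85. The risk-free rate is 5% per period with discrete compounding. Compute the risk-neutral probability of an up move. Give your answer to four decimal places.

p = 0.8000

Risk-neutral probability p = (1 + 0.05 − 0.85)/(1.1 − 0.85) = 0.2000/0.2500 = 0.8000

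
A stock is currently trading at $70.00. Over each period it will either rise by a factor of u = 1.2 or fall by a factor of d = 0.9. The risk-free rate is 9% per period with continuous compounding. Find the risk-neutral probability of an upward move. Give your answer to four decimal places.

Risk-neutral probability p = (e^0.09 − 0.9)/(1.2 − 0.9) = 0.1942/0.3000 = 0.6472

p = 0.6472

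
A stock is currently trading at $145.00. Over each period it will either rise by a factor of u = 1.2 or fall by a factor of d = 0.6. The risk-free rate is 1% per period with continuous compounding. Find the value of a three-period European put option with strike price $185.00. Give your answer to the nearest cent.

Risk-neutral probability p = (e^0.01 − 0.6)/(1.2 − 0.6) = 0.4101/0.6000 = 0.6834
Terminal stock prices: S_uuu = 250.6, S_uud = 125.3, S_udd = 62.64, S_ddd = 31.32
Terminal payoffs (K − S): max(-65.56, 0) = 0, max(59.72, 0) = 59.72, max(122.4, 0) = 122.4, max(153.7, 0) = 153.7
Node uu (S = 208.8): V_uu = e^(−0.01)·[0.6834·0.0000 + 0.3166·59.7200] = 18.7182
Node ud (S = 104.4): V_ud = e^(−0.01)·[0.6834·59.7200 + 0.3166·122.3600] = 78.7592
Node dd (S = 52.2): V_dd = e^(−0.01)·[0.6834·122.3600 + 0.3166·153.6800] = 130.9592
Node u (S = 174): V_u = e^(−0.01)·[0.6834·18.7182 + 0.3166·78.7592] = 37.3508
Node d (S = 87): V_d = e^(−0.01)·[0.6834·78.7592 + 0.3166·130.9592] = 94.3368
Node 0 (S = 145): V_0 = e^(−0.01)·[0.6834·37.3508 + 0.3166·94.3368] = 54.8404

$54.84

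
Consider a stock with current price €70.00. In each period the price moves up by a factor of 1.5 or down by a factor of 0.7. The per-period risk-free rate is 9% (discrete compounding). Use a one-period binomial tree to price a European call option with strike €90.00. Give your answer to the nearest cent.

€6.71

Risk-neutral probability p = (1 + 0.09 − 0.7)/(1.5 − 0.7) = 0.3900/0.8000 = 0.4875
Terminal stock prices: S_u = 105, S_d = 49
Terminal payoffs (S − K): max(15, 0) = 15, max(-41, 0) = 0
Node 0 (S = 70): V_0 = 1/1.09·[0.4875·15.0000 + 0.5125·0.0000] = 6.7087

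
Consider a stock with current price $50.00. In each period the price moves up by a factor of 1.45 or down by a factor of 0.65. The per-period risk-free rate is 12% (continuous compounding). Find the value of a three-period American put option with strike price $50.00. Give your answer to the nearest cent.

$7.57

Risk-neutral probability p = (e^0.12 − 0.65)/(1.45 − 0.65) = 0.4775/0.8000 = 0.5969
Terminal stock prices: S_uuu = 152.4, S_uud = 68.33, S_udd = 30.63, S_ddd = 13.73
Terminal payoffs (K − S): max(-102.4, 0) = 0, max(-18.33, 0) = 0, max(19.37, 0) = 19.37, max(36.27, 0) = 36.27
Node uu (S = 105.1): continuation = e^(−0.12)·[0.5969·0.0000 + 0.4031·0.0000] = 0.0000; exercise value = 0.0000 ≤ continuation, so V_uu = 0.0000
Node ud (S = 47.12): continuation = e^(−0.12)·[0.5969·0.0000 + 0.4031·19.3687] = 6.9252; exercise value = 2.8750 ≤ continuation, so V_ud = 6.9252
Node dd (S = 21.13): continuation = e^(−0.12)·[0.5969·19.3687 + 0.4031·36.2687] = 23.2210; exercise value = 28.8750 > continuation, so V_dd = 28.8750 (exercise)
Node u (S = 72.5): continuation = e^(−0.12)·[0.5969·0.0000 + 0.4031·6.9252] = 2.4760; exercise value = 0.0000 ≤ continuation, so V_u = 2.4760
Node d (S = 32.5): continuation = e^(−0.12)·[0.5969·6.9252 + 0.4031·28.8750] = 13.9901; exercise value = 17.5000 > continuation, so V_d = 17.5000 (exercise)
Node 0 (S = 50): continuation = e^(−0.12)·[0.5969·2.4760 + 0.4031·17.5000] = 7.5678; exercise value = 0.0000 ≤ continuation, so V_0 = 7.5678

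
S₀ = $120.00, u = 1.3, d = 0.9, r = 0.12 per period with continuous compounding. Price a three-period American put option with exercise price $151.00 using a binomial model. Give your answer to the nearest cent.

Risk-neutral probability p = (e^0.12 − 0.9)/(1.3 − 0.9) = 0.2275/0.4000 = 0.5687
Terminal stock prices: S_uuu = 263.6, S_uud = 182.5, S_udd = 126.4, S_ddd = 87.48
Terminal payoffs (K − S): max(-112.6, 0) = 0, max(-31.52, 0) = 0, max(24.64, 0) = 24.64, max(63.52, 0) = 63.52
Node uu (S = 202.8): continuation = e^(−0.12)·[0.5687·0.0000 + 0.4313·0.0000] = 0.0000; exercise value = 0.0000 ≤ continuation, so V_uu = 0.0000
Node ud (S = 140.4): continuation = e^(−0.12)·[0.5687·0.0000 + 0.4313·24.6400] = 9.4246; exercise value = 10.6000 > continuation, so V_ud = 10.6000 (exercise)
Node dd (S = 97.2): continuation = e^(−0.12)·[0.5687·24.6400 + 0.4313·63.5200] = 36.7250; exercise value = 53.8000 > continuation, so V_dd = 53.8000 (exercise)
Node u (S = 156): continuation = e^(−0.12)·[0.5687·0.0000 + 0.4313·10.6000] = 4.0544; exercise value = 0.0000 ≤ continuation, so V_u = 4.0544
Node d (S = 108): continuation = e^(−0.12)·[0.5687·10.6000 + 0.4313·53.8000] = 25.9250; exercise value = 43.0000 > continuation, so V_d = 43.0000 (exercise)
Node 0 (S = 120): continuation = e^(−0.12)·[0.5687·4.0544 + 0.4313·43.0000] = 18.4923; exercise value = 31.0000 > continuation, so V_0 = 31.0000 (exercise)

$31.00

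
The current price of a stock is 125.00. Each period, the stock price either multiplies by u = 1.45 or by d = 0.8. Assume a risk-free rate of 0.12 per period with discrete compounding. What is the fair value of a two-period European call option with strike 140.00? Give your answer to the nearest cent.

25.72

Risk-neutral probability p = (1 + 0.12 − 0.8)/(1.45 − 0.8) = 0.3200/0.6500 = 0.4923
Terminal stock prices: S_uu = 262.8, S_ud = 145, S_dd = 80
Terminal payoffs (S − K): max(122.8, 0) = 122.8, max(5, 0) = 5, max(-60, 0) = 0
Node u (S = 181.2): V_u = 1/1.12·[0.4923·122.8125 + 0.5077·5.0000] = 56.2500
Node d (S = 100): V_d = 1/1.12·[0.4923·5.0000 + 0.5077·0.0000] = 2.1978
Node 0 (S = 125): V_0 = 1/1.12·[0.4923·56.2500 + 0.5077·2.1978] = 25.7215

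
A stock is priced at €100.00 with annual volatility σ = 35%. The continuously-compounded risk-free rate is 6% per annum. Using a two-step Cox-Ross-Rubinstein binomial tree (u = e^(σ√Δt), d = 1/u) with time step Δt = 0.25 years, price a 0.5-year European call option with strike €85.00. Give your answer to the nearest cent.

CRR parameters: u = e^(σ√Δt) = e^(0.35·√0.25) = 1.1912, d = 1/u = 0.8395
Per-period rate: rΔt = 0.06·0.25 = 0.015, so R = e^0.015 = 1.0151
Risk-neutral probability p = (e^0.015 − 0.8395)/(1.1912 − 0.8395) = 0.1757/0.3518 = 0.4993
Terminal stock prices: S_uu = 141.9, S_ud = 100, S_dd = 70.47
Terminal payoffs (S − K): max(56.91, 0) = 56.91, max(15, 0) = 15, max(-14.53, 0) = 0
Node u (S = 119.1): V_u = e^(−0.015)·[0.4993·56.9068 + 0.5007·15.0000] = 35.3901
Node d (S = 83.95): V_d = e^(−0.015)·[0.4993·15.0000 + 0.5007·0.0000] = 7.3783
Node 0 (S = 100): V_0 = e^(−0.015)·[0.4993·35.3901 + 0.5007·7.3783] = 21.0471

€21.05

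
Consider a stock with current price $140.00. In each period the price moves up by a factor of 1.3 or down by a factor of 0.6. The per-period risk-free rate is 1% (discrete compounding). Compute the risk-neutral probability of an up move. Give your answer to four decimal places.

Risk-neutral probability p = (1 + 0.01 − 0.6)/(1.3 − 0.6) = 0.4100/0.7000 = 0.5857

p = 0.5857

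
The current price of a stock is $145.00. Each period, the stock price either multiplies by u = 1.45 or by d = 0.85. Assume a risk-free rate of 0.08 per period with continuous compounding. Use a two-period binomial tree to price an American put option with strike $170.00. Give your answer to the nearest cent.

Risk-neutral probability p = (e^0.08 − 0.85)/(1.45 − 0.85) = 0.2333/0.6000 = 0.3888
Terminal stock prices: S_uu = 304.9, S_ud = 178.7, S_dd = 104.8
Terminal payoffs (K − S): max(-134.9, 0) = 0, max(-8.713, 0) = 0, max(65.24, 0) = 65.24
Node u (S = 210.2): continuation = e^(−0.08)·[0.3888·0.0000 + 0.6112·0.0000] = 0.0000; exercise value = 0.0000 ≤ continuation, so V_u = 0.0000
Node d (S = 123.2): continuation = e^(−0.08)·[0.3888·0.0000 + 0.6112·65.2375] = 36.8069; exercise value = 46.7500 > continuation, so V_d = 46.7500 (exercise)
Node 0 (S = 145): continuation = e^(−0.08)·[0.3888·0.0000 + 0.6112·46.7500] = 26.3762; exercise value = 25.0000 ≤ continuation, so V_0 = 26.3762

$26.38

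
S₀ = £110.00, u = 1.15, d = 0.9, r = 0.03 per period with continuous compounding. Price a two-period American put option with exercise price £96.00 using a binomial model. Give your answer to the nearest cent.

£1.49

Risk-neutral probability p = (e^0.03 − 0.9)/(1.15 − 0.9) = 0.1305/0.2500 = 0.5218
Terminal stock prices: S_uu = 145.5, S_ud = 113.8, S_dd = 89.1
Terminal payoffs (K − S): max(-49.47, 0) = 0, max(-17.85, 0) = 0, max(6.9, 0) = 6.9
Node u (S = 126.5): continuation = e^(−0.03)·[0.5218·0.0000 + 0.4782·0.0000] = 0.0000; exercise value = 0.0000 ≤ continuation, so V_u = 0.0000
Node d (S = 99): continuation = e^(−0.03)·[0.5218·0.0000 + 0.4782·6.9000] = 3.2019; exercise value = 0.0000 ≤ continuation, so V_d = 3.2019
Node 0 (S = 110): continuation = e^(−0.03)·[0.5218·0.0000 + 0.4782·3.2019] = 1.4859; exercise value = 0.0000 ≤ continuation, so V_0 = 1.4859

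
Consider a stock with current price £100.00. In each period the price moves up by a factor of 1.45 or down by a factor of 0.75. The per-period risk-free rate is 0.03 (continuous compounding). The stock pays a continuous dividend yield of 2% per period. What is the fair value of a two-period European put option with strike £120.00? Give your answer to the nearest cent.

£28.66

Per-period risk-free factor R = e^0.03 = 1.0305; dividend-adjusted growth = e^(0.03−0.02) = 1.0101.
Risk-neutral probability p = (1.0101 − 0.75)/(1.45 − 0.75) = 0.2601/0.7000 = 0.3715
Terminal stock prices: S_uu = 210.2, S_ud = 108.8, S_dd = 56.25
Terminal payoffs (K − S): max(-90.25, 0) = 0, max(11.25, 0) = 11.25, max(63.75, 0) = 63.75
Node u (S = 145): V_u = e^(−0.03)·[0.3715·0.0000 + 0.6285·11.2500] = 6.8617
Node d (S = 75): V_d = e^(−0.03)·[0.3715·11.2500 + 0.6285·63.7500] = 42.9386
Node 0 (S = 100): V_0 = e^(−0.03)·[0.3715·6.8617 + 0.6285·42.9386] = 28.6631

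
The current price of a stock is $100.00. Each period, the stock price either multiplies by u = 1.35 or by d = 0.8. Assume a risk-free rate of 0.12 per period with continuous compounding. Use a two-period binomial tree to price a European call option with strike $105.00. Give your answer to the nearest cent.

Risk-neutral probability p = (e^0.12 − 0.8)/(1.35 − 0.8) = 0.3275/0.5500 = 0.5954
Terminal stock prices: S_uu = 182.3, S_ud = 108, S_dd = 64
Terminal payoffs (S − K): max(77.25, 0) = 77.25, max(3, 0) = 3, max(-41, 0) = 0
Node u (S = 135): V_u = e^(−0.12)·[0.5954·77.2500 + 0.4046·3.0000] = 41.8734
Node d (S = 80): V_d = e^(−0.12)·[0.5954·3.0000 + 0.4046·0.0000] = 1.5843
Node 0 (S = 100): V_0 = e^(−0.12)·[0.5954·41.8734 + 0.4046·1.5843] = 22.6824

$22.68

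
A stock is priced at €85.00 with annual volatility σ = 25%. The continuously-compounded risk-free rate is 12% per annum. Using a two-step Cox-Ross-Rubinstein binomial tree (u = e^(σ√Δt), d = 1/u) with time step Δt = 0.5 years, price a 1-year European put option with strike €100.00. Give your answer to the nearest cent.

€11.10

CRR parameters: u = e^(σ√Δt) = e^(0.25·√0.5) = 1.1934, d = 1/u = 0.8380
Per-period rate: rΔt = 0.12·0.5 = 0.06, so R = e^0.06 = 1.0618
Risk-neutral probability p = (e^0.06 − 0.8380)/(1.1934 − 0.8380) = 0.2239/0.3554 = 0.6299
Terminal stock prices: S_uu = 121.1, S_ud = 85, S_dd = 59.69
Terminal payoffs (K − S): max(-21.05, 0) = 0, max(15, 0) = 15, max(40.31, 0) = 40.31
Node u (S = 101.4): V_u = e^(−0.06)·[0.6299·0.0000 + 0.3701·15.0000] = 5.2280
Node d (S = 71.23): V_d = e^(−0.06)·[0.6299·15.0000 + 0.3701·40.3140] = 22.9493
Node 0 (S = 85): V_0 = e^(−0.06)·[0.6299·5.2280 + 0.3701·22.9493] = 11.1000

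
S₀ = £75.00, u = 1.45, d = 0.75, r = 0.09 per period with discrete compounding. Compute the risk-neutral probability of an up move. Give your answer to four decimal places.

p = 0.4857

Risk-neutral probability p = (1 + 0.09 − 0.75)/(1.45 − 0.75) = 0.3400/0.7000 = 0.4857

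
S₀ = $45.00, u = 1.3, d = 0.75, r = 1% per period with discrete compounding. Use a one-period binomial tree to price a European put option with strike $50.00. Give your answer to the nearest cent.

$8.48

Risk-neutral probability p = (1 + 0.01 − 0.75)/(1.3 − 0.75) = 0.2600/0.5500 = 0.4727
Terminal stock prices: S_u = 58.5, S_d = 33.75
Terminal payoffs (K − S): max(-8.5, 0) = 0, max(16.25, 0) = 16.25
Node 0 (S = 45): V_0 = 1/1.01·[0.4727·0.0000 + 0.5273·16.2500] = 8.4833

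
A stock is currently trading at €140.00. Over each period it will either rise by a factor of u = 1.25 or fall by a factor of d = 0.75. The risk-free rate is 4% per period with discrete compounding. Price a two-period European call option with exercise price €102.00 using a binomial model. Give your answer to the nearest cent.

Risk-neutral probability p = (1 + 0.04 − 0.75)/(1.25 − 0.75) = 0.2900/0.5000 = 0.5800
Terminal stock prices: S_uu = 218.8, S_ud = 131.2, S_dd = 78.75
Terminal payoffs (S − K): max(116.8, 0) = 116.8, max(29.25, 0) = 29.25, max(-23.25, 0) = 0
Node u (S = 175): V_u = 1/1.04·[0.5800·116.7500 + 0.4200·29.2500] = 76.9231
Node d (S = 105): V_d = 1/1.04·[0.5800·29.2500 + 0.4200·0.0000] = 16.3125
Node 0 (S = 140): V_0 = 1/1.04·[0.5800·76.9231 + 0.4200·16.3125] = 49.4871

€49.49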